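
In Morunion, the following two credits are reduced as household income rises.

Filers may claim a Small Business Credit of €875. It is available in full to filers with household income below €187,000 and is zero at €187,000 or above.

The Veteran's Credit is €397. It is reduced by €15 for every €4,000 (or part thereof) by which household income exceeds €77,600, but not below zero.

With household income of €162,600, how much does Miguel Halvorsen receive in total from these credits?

€942

Small Business Credit: €162,600 is below the €187,000 cutoff, so the full €875 applies.
Veteran's Credit: income exceeds €77,600 by €85,000, which is 22 full-or-partial €4,000 increments; reduction = 22 × €15 = €330, leaving €67.
Total: €875 + €67 = €942.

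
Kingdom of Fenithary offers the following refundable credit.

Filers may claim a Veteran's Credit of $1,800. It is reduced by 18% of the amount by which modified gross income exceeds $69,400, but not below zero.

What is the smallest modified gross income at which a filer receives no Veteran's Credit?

$79,400

The credit falls by 18% of each dollar above $69,400, so it reaches zero when the excess is $1,800 / 18% = $10,000: income = $69,400 + $10,000 = $79,400.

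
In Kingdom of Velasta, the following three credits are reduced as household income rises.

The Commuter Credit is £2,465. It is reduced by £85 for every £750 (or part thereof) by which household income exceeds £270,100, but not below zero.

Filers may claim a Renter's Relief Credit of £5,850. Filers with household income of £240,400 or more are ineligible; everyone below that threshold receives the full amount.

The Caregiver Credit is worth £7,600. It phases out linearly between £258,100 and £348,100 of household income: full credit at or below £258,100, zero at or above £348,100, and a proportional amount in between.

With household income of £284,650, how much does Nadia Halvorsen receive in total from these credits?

Commuter Credit: income exceeds £270,100 by £14,550, which is 20 full-or-partial £750 increments; reduction = 20 × £85 = £1,700, leaving £765.
Renter's Relief Credit: £284,650 meets or exceeds the £240,400 cutoff, so the credit is £0.
Caregiver Credit: £284,650 is £26,550 into a £90,000 phase-out range, leaving 63,450/90,000 of the credit: £7,600 × 63,450/90,000 = £5,358.
Total: £765 + £0 + £5,358 = £6,123.

£6,123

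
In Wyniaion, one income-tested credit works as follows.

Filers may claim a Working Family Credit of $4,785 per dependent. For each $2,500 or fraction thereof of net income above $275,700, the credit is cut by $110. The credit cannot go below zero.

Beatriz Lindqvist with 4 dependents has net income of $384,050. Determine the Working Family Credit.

$14,300

Working Family Credit: base = 4 × $4,785 = $19,140. income exceeds $275,700 by $108,350, which is 44 full-or-partial $2,500 increments; reduction = 44 × $110 = $4,840, leaving $14,300.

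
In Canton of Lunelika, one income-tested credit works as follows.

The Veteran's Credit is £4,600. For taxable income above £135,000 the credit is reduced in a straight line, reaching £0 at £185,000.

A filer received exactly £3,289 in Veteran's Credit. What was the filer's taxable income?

£3,289 is 3,289/4,600 of the full £4,600, so 1,311/4,600 of the £50,000 range has been used: income = £135,000 + £50,000 × 1,311/4,600 = £149,250.

£149,250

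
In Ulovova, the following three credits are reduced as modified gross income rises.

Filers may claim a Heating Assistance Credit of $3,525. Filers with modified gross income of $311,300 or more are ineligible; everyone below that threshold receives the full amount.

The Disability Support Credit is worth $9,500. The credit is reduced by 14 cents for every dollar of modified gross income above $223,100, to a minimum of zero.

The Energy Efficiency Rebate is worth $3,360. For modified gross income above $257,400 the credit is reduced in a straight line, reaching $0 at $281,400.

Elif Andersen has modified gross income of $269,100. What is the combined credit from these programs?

Heating Assistance Credit: $269,100 is below the $311,300 cutoff, so the full $3,525 applies.
Disability Support Credit: 14% of the $46,000 excess over $223,100 is $6,440; credit = $9,500 − $6,440 = $3,060.
Energy Efficiency Rebate: $269,100 is $11,700 into a $24,000 phase-out range, leaving 12,300/24,000 of the credit: $3,360 × 12,300/24,000 = $1,722.
Total: $3,525 + $3,060 + $1,722 = $8,307.

$8,307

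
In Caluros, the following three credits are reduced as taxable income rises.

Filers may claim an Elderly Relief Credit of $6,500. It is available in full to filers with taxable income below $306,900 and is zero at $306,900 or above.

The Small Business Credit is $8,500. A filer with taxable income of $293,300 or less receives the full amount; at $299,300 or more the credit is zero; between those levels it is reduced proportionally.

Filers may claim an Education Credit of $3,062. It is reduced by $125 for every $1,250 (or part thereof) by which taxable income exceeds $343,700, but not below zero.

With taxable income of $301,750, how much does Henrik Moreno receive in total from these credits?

$9,562

Elderly Relief Credit: $301,750 is below the $306,900 cutoff, so the full $6,500 applies.
Small Business Credit: $301,750 is at or above $299,300, so the credit is $0.
Education Credit: $301,750 is at or below the $343,700 threshold, so the full $3,062 applies.
Total: $6,500 + $0 + $3,062 = $9,562.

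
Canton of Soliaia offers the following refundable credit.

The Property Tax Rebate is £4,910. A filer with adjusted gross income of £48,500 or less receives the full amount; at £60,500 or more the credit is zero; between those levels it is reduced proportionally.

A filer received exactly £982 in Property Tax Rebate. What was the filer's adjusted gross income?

£58,100

£982 is 982/4,910 of the full £4,910, so 3,928/4,910 of the £12,000 range has been used: income = £48,500 + £12,000 × 3,928/4,910 = £58,100.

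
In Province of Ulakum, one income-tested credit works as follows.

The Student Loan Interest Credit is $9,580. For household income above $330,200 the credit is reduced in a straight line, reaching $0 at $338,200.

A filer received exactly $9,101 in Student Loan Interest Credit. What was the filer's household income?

$9,101 is 9,101/9,580 of the full $9,580, so 479/9,580 of the $8,000 range has been used: income = $330,200 + $8,000 × 479/9,580 = $330,600.

$330,600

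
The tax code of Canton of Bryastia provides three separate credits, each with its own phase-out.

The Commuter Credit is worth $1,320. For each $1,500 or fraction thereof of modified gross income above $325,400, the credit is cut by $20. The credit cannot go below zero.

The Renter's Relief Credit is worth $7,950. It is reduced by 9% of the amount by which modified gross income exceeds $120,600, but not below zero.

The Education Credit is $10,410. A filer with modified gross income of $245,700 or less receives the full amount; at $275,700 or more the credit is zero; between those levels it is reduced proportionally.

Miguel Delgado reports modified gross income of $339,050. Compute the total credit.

$1,120

Commuter Credit: income exceeds $325,400 by $13,650, which is 10 full-or-partial $1,500 increments; reduction = 10 × $20 = $200, leaving $1,120.
Renter's Relief Credit: 9% of the $218,450 excess over $120,600 is $19,660.50 ≥ base, so the credit is $0.
Education Credit: $339,050 is at or above $275,700, so the credit is $0.
Total: $1,120 + $0 + $0 = $1,120.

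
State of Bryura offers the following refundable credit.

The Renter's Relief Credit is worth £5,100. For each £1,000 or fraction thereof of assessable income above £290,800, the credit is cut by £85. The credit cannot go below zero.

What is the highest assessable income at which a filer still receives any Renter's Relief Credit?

After 59 increments the reduction is 59 × £85 = £5,015, leaving £85; one more increment wipes it out. Increment 59 ends at excess 59 × £1,000 = £59,000, so the highest qualifying income is £290,800 + £59,000 = £349,800.

£349,800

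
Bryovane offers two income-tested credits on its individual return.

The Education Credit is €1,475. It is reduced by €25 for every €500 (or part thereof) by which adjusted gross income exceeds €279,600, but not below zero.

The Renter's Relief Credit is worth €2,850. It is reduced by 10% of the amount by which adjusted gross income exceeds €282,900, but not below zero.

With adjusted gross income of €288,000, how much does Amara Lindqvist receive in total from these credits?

€3,390

Education Credit: income exceeds €279,600 by €8,400, which is 17 full-or-partial €500 increments; reduction = 17 × €25 = €425, leaving €1,050.
Renter's Relief Credit: 10% of the €5,100 excess over €282,900 is €510; credit = €2,850 − €510 = €2,340.
Total: €1,050 + €2,340 = €3,390.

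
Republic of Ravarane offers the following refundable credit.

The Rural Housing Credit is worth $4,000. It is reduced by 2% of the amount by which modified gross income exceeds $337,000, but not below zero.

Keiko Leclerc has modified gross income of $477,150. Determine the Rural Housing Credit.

$1,197

Rural Housing Credit: 2% of the $140,150 excess over $337,000 is $2,803; credit = $4,000 − $2,803 = $1,197.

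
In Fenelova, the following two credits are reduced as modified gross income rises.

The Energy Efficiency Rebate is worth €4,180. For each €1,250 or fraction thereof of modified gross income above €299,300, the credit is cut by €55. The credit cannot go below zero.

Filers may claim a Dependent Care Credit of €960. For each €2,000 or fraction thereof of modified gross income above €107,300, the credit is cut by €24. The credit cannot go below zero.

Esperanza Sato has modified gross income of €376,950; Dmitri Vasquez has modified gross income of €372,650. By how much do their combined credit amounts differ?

€220

Esperanza (€376,950): Energy Efficiency Rebate: income exceeds €299,300 by €77,650, which is 63 full-or-partial €1,250 increments; reduction = 63 × €55 = €3,465, leaving €715. Dependent Care Credit: income exceeds €107,300 by €269,650 → 135 increments × €24 = €3,240 ≥ base, so the credit is €0. total €715 + €0 = €715
Dmitri (€372,650): Energy Efficiency Rebate: income exceeds €299,300 by €73,350, which is 59 full-or-partial €1,250 increments; reduction = 59 × €55 = €3,245, leaving €935. Dependent Care Credit: income exceeds €107,300 by €265,350 → 133 increments × €24 = €3,192 ≥ base, so the credit is €0. total €935 + €0 = €935
Difference: |€715 − €935| = €220.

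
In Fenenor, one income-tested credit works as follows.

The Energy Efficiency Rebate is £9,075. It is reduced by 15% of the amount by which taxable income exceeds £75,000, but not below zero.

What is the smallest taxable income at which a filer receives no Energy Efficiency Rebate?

The credit falls by 15% of each pound above £75,000, so it reaches zero when the excess is £9,075 / 15% = £60,500: income = £75,000 + £60,500 = £135,500.

£135,500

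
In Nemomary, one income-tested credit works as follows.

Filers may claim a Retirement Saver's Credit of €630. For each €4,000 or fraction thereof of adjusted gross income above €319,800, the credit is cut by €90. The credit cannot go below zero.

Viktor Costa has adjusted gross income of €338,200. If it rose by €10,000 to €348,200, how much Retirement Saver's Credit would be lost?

At €338,200 — income exceeds €319,800 by €18,400, which is 5 full-or-partial €4,000 increments; reduction = 5 × €90 = €450, leaving €180.
At €348,200 — income exceeds €319,800 by €28,400 → 8 increments × €90 = €720 ≥ base, so the credit is €0.
Lost: €180 − €0 = €180.

€180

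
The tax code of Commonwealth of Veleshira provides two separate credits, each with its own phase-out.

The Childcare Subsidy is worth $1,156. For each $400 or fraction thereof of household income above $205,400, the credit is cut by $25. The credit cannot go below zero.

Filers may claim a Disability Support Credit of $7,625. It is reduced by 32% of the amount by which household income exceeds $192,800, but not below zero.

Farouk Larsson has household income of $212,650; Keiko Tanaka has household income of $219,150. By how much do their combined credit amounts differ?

Farouk ($212,650): Childcare Subsidy: income exceeds $205,400 by $7,250, which is 19 full-or-partial $400 increments; reduction = 19 × $25 = $475, leaving $681. Disability Support Credit: 32% of the $19,850 excess over $192,800 is $6,352; credit = $7,625 − $6,352 = $1,273. total $681 + $1,273 = $1,954
Keiko ($219,150): Childcare Subsidy: income exceeds $205,400 by $13,750, which is 35 full-or-partial $400 increments; reduction = 35 × $25 = $875, leaving $281. Disability Support Credit: 32% of the $26,350 excess over $192,800 is $8,432 ≥ base, so the credit is $0. total $281 + $0 = $281
Difference: |$1,954 − $281| = $1,673.

$1,673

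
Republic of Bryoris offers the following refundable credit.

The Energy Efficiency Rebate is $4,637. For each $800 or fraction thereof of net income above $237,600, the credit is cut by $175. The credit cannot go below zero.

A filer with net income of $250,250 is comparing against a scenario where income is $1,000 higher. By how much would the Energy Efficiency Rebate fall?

At $250,250 — income exceeds $237,600 by $12,650, which is 16 full-or-partial $800 increments; reduction = 16 × $175 = $2,800, leaving $1,837.
At $251,250 — income exceeds $237,600 by $13,650, which is 18 full-or-partial $800 increments; reduction = 18 × $175 = $3,150, leaving $1,487.
Lost: $1,837 − $1,487 = $350.

$350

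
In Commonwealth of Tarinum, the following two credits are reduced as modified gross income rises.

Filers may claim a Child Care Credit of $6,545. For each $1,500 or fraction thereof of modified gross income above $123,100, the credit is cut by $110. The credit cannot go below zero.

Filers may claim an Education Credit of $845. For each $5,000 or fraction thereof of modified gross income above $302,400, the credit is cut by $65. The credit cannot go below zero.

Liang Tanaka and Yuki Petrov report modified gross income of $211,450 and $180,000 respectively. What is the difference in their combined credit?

Liang ($211,450): Child Care Credit: income exceeds $123,100 by $88,350, which is 59 full-or-partial $1,500 increments; reduction = 59 × $110 = $6,490, leaving $55. Education Credit: $211,450 is at or below the $302,400 threshold, so the full $845 applies. total $55 + $845 = $900
Yuki ($180,000): Child Care Credit: income exceeds $123,100 by $56,900, which is 38 full-or-partial $1,500 increments; reduction = 38 × $110 = $4,180, leaving $2,365. Education Credit: $180,000 is at or below the $302,400 threshold, so the full $845 applies. total $2,365 + $845 = $3,210
Difference: |$900 − $3,210| = $2,310.

$2,310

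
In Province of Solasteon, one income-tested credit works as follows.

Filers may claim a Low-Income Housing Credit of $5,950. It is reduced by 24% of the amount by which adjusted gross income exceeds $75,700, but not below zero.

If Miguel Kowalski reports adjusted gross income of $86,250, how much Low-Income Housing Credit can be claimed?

$3,418

Low-Income Housing Credit: 24% of the $10,550 excess over $75,700 is $2,532; credit = $5,950 − $2,532 = $3,418.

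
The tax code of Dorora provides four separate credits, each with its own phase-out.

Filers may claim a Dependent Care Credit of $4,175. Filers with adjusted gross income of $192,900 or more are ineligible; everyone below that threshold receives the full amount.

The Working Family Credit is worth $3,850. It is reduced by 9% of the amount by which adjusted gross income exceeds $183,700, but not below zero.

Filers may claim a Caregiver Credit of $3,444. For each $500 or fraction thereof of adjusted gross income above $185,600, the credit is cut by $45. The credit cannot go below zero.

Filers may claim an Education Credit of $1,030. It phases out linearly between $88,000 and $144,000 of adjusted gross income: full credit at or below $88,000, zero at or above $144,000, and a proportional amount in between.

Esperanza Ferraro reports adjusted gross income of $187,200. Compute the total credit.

$10,974

Dependent Care Credit: $187,200 is below the $192,900 cutoff, so the full $4,175 applies.
Working Family Credit: 9% of the $3,500 excess over $183,700 is $315; credit = $3,850 − $315 = $3,535.
Caregiver Credit: income exceeds $185,600 by $1,600, which is 4 full-or-partial $500 increments; reduction = 4 × $45 = $180, leaving $3,264.
Education Credit: $187,200 is at or above $144,000, so the credit is $0.
Total: $4,175 + $3,535 + $3,264 + $0 = $10,974.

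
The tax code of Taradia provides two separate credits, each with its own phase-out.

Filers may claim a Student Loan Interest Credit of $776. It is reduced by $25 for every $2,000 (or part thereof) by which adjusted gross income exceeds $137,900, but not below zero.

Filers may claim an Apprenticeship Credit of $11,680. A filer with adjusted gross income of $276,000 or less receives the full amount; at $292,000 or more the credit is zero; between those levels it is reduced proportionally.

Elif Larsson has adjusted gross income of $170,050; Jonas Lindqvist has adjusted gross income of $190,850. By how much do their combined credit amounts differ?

Elif ($170,050): Student Loan Interest Credit: income exceeds $137,900 by $32,150, which is 17 full-or-partial $2,000 increments; reduction = 17 × $25 = $425, leaving $351. Apprenticeship Credit: $170,050 is at or below the $276,000 threshold, so the full $11,680 applies. total $351 + $11,680 = $12,031
Jonas ($190,850): Student Loan Interest Credit: income exceeds $137,900 by $52,950, which is 27 full-or-partial $2,000 increments; reduction = 27 × $25 = $675, leaving $101. Apprenticeship Credit: $190,850 is at or below the $276,000 threshold, so the full $11,680 applies. total $101 + $11,680 = $11,781
Difference: |$12,031 − $11,781| = $250.

$250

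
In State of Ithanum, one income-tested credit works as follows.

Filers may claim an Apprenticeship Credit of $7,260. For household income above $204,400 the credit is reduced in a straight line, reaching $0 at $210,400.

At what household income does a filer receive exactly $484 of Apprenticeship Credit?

$484 is 484/7,260 of the full $7,260, so 6,776/7,260 of the $6,000 range has been used: income = $204,400 + $6,000 × 6,776/7,260 = $210,000.

$210,000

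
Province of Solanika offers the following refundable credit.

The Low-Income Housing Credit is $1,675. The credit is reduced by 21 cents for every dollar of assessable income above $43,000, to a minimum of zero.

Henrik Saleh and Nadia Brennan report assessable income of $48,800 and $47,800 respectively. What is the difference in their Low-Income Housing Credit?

Henrik ($48,800): Low-Income Housing Credit: 21% of the $5,800 excess over $43,000 is $1,218; credit = $1,675 − $1,218 = $457.
Nadia ($47,800): Low-Income Housing Credit: 21% of the $4,800 excess over $43,000 is $1,008; credit = $1,675 − $1,008 = $667.
Difference: |$457 − $667| = $210.

$210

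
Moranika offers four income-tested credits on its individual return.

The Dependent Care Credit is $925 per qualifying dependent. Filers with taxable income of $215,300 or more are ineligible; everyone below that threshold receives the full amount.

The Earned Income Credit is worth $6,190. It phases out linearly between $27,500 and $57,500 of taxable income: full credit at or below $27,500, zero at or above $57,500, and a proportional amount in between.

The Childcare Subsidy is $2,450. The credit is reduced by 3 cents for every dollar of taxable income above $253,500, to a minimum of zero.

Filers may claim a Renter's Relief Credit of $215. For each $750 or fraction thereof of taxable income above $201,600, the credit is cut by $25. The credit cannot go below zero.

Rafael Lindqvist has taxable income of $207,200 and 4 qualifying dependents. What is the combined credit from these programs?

$6,165

Dependent Care Credit: base = 4 × $925 = $3,700. $207,200 is below the $215,300 cutoff, so the full $3,700 applies.
Earned Income Credit: $207,200 is at or above $57,500, so the credit is $0.
Childcare Subsidy: $207,200 is at or below the $253,500 threshold, so the full $2,450 applies.
Renter's Relief Credit: income exceeds $201,600 by $5,600, which is 8 full-or-partial $750 increments; reduction = 8 × $25 = $200, leaving $15.
Total: $3,700 + $0 + $2,450 + $15 = $6,165.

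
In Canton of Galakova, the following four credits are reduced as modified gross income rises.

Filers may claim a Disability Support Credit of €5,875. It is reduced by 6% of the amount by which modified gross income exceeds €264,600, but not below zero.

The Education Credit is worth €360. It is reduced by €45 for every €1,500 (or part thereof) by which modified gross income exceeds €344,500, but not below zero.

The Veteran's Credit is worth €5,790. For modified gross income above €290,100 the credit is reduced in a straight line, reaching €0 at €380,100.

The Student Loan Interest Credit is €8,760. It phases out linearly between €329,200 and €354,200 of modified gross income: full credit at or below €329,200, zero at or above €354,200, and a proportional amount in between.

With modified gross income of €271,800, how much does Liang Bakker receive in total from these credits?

Disability Support Credit: 6% of the €7,200 excess over €264,600 is €432; credit = €5,875 − €432 = €5,443.
Education Credit: €271,800 is at or below the €344,500 threshold, so the full €360 applies.
Veteran's Credit: €271,800 is at or below the €290,100 threshold, so the full €5,790 applies.
Student Loan Interest Credit: €271,800 is at or below the €329,200 threshold, so the full €8,760 applies.
Total: €5,443 + €360 + €5,790 + €8,760 = €20,353.

€20,353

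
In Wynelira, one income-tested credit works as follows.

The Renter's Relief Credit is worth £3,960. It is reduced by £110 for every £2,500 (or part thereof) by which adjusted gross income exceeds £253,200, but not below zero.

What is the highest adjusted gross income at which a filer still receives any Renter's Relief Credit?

£340,700

After 35 increments the reduction is 35 × £110 = £3,850, leaving £110; one more increment wipes it out. Increment 35 ends at excess 35 × £2,500 = £87,500, so the highest qualifying income is £253,200 + £87,500 = £340,700.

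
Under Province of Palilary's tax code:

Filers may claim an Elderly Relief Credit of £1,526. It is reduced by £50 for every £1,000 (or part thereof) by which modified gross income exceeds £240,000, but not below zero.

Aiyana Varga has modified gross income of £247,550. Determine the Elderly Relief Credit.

£1,126

Elderly Relief Credit: income exceeds £240,000 by £7,550, which is 8 full-or-partial £1,000 increments; reduction = 8 × £50 = £400, leaving £1,126.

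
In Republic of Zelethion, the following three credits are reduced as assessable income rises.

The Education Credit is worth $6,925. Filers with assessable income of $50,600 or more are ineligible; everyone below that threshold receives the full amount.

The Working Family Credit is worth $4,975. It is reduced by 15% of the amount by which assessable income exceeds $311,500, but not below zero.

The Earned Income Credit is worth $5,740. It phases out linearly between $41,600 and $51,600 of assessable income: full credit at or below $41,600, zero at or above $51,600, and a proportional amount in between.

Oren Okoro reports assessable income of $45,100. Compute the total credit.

$15,631

Education Credit: $45,100 is below the $50,600 cutoff, so the full $6,925 applies.
Working Family Credit: $45,100 is at or below the $311,500 threshold, so the full $4,975 applies.
Earned Income Credit: $45,100 is $3,500 into a $10,000 phase-out range, leaving 6,500/10,000 of the credit: $5,740 × 6,500/10,000 = $3,731.
Total: $6,925 + $4,975 + $3,731 = $15,631.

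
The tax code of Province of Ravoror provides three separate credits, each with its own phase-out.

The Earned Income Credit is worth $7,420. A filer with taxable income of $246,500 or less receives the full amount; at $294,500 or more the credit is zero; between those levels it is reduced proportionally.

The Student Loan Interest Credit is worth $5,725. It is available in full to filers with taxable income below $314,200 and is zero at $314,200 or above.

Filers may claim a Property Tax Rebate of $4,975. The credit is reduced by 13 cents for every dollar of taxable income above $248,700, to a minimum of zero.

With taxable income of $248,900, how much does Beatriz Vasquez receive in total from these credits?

$17,723

Earned Income Credit: $248,900 is $2,400 into a $48,000 phase-out range, leaving 45,600/48,000 of the credit: $7,420 × 45,600/48,000 = $7,049.
Student Loan Interest Credit: $248,900 is below the $314,200 cutoff, so the full $5,725 applies.
Property Tax Rebate: 13% of the $200 excess over $248,700 is $26; credit = $4,975 − $26 = $4,949.
Total: $7,049 + $5,725 + $4,949 = $17,723.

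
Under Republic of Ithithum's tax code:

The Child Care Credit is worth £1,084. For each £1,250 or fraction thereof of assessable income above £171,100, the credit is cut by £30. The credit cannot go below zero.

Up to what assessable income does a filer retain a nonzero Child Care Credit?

After 36 increments the reduction is 36 × £30 = £1,080, leaving £4; one more increment wipes it out. Increment 36 ends at excess 36 × £1,250 = £45,000, so the highest qualifying income is £171,100 + £45,000 = £216,100.

£216,100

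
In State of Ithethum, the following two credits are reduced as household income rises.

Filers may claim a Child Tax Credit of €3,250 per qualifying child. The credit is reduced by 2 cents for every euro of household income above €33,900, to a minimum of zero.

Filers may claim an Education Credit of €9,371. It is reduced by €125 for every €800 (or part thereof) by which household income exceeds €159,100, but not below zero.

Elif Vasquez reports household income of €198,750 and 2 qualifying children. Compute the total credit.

€6,324

Child Tax Credit: base = 2 × €3,250 = €6,500. 2% of the €164,850 excess over €33,900 is €3,297; credit = €6,500 − €3,297 = €3,203.
Education Credit: income exceeds €159,100 by €39,650, which is 50 full-or-partial €800 increments; reduction = 50 × €125 = €6,250, leaving €3,121.
Total: €3,203 + €3,121 = €6,324.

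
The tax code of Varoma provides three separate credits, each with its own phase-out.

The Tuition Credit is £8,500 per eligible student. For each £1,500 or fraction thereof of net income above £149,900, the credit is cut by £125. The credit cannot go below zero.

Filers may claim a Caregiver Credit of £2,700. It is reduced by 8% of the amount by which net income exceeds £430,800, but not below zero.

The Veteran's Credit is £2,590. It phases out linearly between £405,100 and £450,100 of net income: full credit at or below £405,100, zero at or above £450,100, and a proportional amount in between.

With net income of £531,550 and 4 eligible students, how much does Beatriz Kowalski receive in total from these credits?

Tuition Credit: base = 4 × £8,500 = £34,000. income exceeds £149,900 by £381,650, which is 255 full-or-partial £1,500 increments; reduction = 255 × £125 = £31,875, leaving £2,125.
Caregiver Credit: 8% of the £100,750 excess over £430,800 is £8,060 ≥ base, so the credit is £0.
Veteran's Credit: £531,550 is at or above £450,100, so the credit is £0.
Total: £2,125 + £0 + £0 = £2,125.

£2,125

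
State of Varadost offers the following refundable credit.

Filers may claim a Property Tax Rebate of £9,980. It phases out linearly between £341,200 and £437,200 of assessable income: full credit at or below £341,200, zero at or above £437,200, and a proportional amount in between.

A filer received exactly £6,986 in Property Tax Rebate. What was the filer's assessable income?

£6,986 is 6,986/9,980 of the full £9,980, so 2,994/9,980 of the £96,000 range has been used: income = £341,200 + £96,000 × 2,994/9,980 = £370,000.

£370,000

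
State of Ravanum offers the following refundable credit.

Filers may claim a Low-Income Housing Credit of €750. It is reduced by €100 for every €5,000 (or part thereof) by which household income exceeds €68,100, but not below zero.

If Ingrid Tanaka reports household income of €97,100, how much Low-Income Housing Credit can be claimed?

Low-Income Housing Credit: income exceeds €68,100 by €29,000, which is 6 full-or-partial €5,000 increments; reduction = 6 × €100 = €600, leaving €150.

€150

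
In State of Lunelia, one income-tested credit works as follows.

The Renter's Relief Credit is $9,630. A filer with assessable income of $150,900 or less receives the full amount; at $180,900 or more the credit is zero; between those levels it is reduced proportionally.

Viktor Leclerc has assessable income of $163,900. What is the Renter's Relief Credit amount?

Renter's Relief Credit: $163,900 is $13,000 into a $30,000 phase-out range, leaving 17,000/30,000 of the credit: $9,630 × 17,000/30,000 = $5,457.

$5,457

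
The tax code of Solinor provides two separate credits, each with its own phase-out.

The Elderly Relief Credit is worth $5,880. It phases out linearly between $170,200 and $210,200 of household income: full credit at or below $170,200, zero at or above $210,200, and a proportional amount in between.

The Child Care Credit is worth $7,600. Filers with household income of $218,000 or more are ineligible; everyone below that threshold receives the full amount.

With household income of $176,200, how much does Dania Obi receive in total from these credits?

Elderly Relief Credit: $176,200 is $6,000 into a $40,000 phase-out range, leaving 34,000/40,000 of the credit: $5,880 × 34,000/40,000 = $4,998.
Child Care Credit: $176,200 is below the $218,000 cutoff, so the full $7,600 applies.
Total: $4,998 + $7,600 = $12,598.

$12,598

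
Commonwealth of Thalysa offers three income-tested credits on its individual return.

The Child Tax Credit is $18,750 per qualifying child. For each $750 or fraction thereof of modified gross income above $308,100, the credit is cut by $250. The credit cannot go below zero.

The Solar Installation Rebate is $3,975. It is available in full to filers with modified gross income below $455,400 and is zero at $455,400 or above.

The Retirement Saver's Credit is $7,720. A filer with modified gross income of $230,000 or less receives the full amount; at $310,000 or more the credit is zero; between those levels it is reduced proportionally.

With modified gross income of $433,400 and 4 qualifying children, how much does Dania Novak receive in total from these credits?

$36,975

Child Tax Credit: base = 4 × $18,750 = $75,000. income exceeds $308,100 by $125,300, which is 168 full-or-partial $750 increments; reduction = 168 × $250 = $42,000, leaving $33,000.
Solar Installation Rebate: $433,400 is below the $455,400 cutoff, so the full $3,975 applies.
Retirement Saver's Credit: $433,400 is at or above $310,000, so the credit is $0.
Total: $33,000 + $3,975 + $0 = $36,975.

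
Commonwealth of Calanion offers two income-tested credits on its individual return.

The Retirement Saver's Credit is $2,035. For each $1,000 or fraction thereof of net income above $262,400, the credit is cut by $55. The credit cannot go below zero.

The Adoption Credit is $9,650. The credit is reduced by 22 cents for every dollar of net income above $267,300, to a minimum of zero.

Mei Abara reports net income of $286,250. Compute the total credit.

Retirement Saver's Credit: income exceeds $262,400 by $23,850, which is 24 full-or-partial $1,000 increments; reduction = 24 × $55 = $1,320, leaving $715.
Adoption Credit: 22% of the $18,950 excess over $267,300 is $4,169; credit = $9,650 − $4,169 = $5,481.
Total: $715 + $5,481 = $6,196.

$6,196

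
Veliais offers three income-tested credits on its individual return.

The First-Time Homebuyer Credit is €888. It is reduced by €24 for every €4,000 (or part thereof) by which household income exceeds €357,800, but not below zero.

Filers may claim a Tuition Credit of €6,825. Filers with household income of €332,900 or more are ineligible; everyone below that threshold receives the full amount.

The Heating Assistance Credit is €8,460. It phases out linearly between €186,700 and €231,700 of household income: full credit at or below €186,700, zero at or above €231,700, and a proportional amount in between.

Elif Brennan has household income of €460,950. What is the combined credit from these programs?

First-Time Homebuyer Credit: income exceeds €357,800 by €103,150, which is 26 full-or-partial €4,000 increments; reduction = 26 × €24 = €624, leaving €264.
Tuition Credit: €460,950 meets or exceeds the €332,900 cutoff, so the credit is €0.
Heating Assistance Credit: €460,950 is at or above €231,700, so the credit is €0.
Total: €264 + €0 + €0 = €264.

€264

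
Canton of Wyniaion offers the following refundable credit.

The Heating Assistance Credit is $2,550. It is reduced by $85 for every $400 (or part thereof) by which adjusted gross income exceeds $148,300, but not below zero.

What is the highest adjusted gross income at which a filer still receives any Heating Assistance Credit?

After 29 increments the reduction is 29 × $85 = $2,465, leaving $85; one more increment wipes it out. Increment 29 ends at excess 29 × $400 = $11,600, so the highest qualifying income is $148,300 + $11,600 = $159,900.

$159,900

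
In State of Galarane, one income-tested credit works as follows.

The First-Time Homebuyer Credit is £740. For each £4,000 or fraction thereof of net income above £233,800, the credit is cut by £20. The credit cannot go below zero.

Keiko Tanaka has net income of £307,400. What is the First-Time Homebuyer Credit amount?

First-Time Homebuyer Credit: income exceeds £233,800 by £73,600, which is 19 full-or-partial £4,000 increments; reduction = 19 × £20 = £380, leaving £360.

£360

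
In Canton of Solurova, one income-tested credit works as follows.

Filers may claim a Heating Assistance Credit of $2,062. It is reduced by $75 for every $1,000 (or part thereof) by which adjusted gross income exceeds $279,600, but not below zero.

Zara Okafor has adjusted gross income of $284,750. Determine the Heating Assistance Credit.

$1,612

Heating Assistance Credit: income exceeds $279,600 by $5,150, which is 6 full-or-partial $1,000 increments; reduction = 6 × $75 = $450, leaving $1,612.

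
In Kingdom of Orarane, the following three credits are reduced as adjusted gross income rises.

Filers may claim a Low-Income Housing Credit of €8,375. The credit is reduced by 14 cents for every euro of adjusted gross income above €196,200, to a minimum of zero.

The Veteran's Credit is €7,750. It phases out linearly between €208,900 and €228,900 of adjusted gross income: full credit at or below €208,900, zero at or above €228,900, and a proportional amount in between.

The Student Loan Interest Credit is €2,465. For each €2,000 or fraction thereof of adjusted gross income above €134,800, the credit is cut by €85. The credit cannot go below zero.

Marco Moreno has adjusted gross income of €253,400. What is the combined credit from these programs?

€367

Low-Income Housing Credit: 14% of the €57,200 excess over €196,200 is €8,008; credit = €8,375 − €8,008 = €367.
Veteran's Credit: €253,400 is at or above €228,900, so the credit is €0.
Student Loan Interest Credit: income exceeds €134,800 by €118,600 → 60 increments × €85 = €5,100 ≥ base, so the credit is €0.
Total: €367 + €0 + €0 = €367.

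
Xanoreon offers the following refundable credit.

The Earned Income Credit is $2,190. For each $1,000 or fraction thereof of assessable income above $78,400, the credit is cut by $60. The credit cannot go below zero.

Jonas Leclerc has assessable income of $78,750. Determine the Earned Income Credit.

Earned Income Credit: income exceeds $78,400 by $350, which is 1 full-or-partial $1,000 increment; reduction = 1 × $60 = $60, leaving $2,130.

$2,130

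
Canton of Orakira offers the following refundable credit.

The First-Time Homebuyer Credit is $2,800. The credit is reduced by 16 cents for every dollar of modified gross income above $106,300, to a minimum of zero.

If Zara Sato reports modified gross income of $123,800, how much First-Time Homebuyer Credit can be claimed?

$0

First-Time Homebuyer Credit: 16% of the $17,500 excess over $106,300 is $2,800 ≥ base, so the credit is $0.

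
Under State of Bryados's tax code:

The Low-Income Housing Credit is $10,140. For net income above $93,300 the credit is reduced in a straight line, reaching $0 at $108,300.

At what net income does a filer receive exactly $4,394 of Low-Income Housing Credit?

$4,394 is 4,394/10,140 of the full $10,140, so 5,746/10,140 of the $15,000 range has been used: income = $93,300 + $15,000 × 5,746/10,140 = $101,800.

$101,800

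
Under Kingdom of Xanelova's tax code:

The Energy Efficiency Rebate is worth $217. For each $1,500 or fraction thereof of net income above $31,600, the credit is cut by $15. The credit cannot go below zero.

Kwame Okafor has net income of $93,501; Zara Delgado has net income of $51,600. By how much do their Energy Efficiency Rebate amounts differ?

$7

Kwame ($93,501): Energy Efficiency Rebate: income exceeds $31,600 by $61,901 → 42 increments × $15 = $630 ≥ base, so the credit is $0.
Zara ($51,600): Energy Efficiency Rebate: income exceeds $31,600 by $20,000, which is 14 full-or-partial $1,500 increments; reduction = 14 × $15 = $210, leaving $7.
Difference: |$0 − $7| = $7.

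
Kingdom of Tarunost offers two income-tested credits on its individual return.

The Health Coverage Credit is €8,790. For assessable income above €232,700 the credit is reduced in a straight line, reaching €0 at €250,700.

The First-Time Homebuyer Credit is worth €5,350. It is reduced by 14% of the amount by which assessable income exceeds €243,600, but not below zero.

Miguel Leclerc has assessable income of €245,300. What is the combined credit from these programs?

Health Coverage Credit: €245,300 is €12,600 into a €18,000 phase-out range, leaving 5,400/18,000 of the credit: €8,790 × 5,400/18,000 = €2,637.
First-Time Homebuyer Credit: 14% of the €1,700 excess over €243,600 is €238; credit = €5,350 − €238 = €5,112.
Total: €2,637 + €5,112 = €7,749.

€7,749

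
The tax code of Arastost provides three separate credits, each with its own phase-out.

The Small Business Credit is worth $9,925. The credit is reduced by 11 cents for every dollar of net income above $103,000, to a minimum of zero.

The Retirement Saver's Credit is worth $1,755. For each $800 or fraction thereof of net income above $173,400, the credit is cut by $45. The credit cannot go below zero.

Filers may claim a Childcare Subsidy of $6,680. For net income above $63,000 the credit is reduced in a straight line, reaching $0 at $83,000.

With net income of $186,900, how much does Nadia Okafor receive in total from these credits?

Small Business Credit: 11% of the $83,900 excess over $103,000 is $9,229; credit = $9,925 − $9,229 = $696.
Retirement Saver's Credit: income exceeds $173,400 by $13,500, which is 17 full-or-partial $800 increments; reduction = 17 × $45 = $765, leaving $990.
Childcare Subsidy: $186,900 is at or above $83,000, so the credit is $0.
Total: $696 + $990 + $0 = $1,686.

$1,686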